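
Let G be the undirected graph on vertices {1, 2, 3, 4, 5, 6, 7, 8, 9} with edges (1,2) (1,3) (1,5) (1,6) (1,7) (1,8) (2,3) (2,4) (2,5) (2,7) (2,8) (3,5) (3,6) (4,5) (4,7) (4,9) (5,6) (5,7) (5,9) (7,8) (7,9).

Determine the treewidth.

A width-3 tree decomposition is:
Bags: B1 = {2, 4, 5, 7}  B2 = {1, 2, 5, 7}  B3 = {4, 5, 7, 9}  B4 = {1, 2, 3, 5}  B5 = {1, 3, 5, 6}  B6 = {1, 2, 7, 8}
Tree: B1–B2, B1–B3, B2–B4, B4–B5, B2–B6
Every bag has size at most 4, so the width is 4 − 1 = 3 and tw(G) ≤ 3. Conversely, {1, 2, 7, 8} is a clique of size 4, and the vertices of any clique must share a bag in every tree decomposition; so some bag has ≥ 4 vertices and tw(G) ≥ 3. Therefore the treewidth is 3.

3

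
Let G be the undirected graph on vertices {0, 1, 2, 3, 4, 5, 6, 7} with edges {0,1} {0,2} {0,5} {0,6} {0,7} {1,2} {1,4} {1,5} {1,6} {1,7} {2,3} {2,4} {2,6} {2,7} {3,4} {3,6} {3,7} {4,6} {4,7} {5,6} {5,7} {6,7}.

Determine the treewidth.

4

A width-4 tree decomposition is:
Bags: B1 = {0, 1, 2, 6, 7}  B2 = {0, 1, 5, 6, 7}  B3 = {1, 2, 4, 6, 7}  B4 = {2, 3, 4, 6, 7}
Tree: B1–B2, B1–B3, B3–B4
Every bag has size at most 5, so the width is 5 − 1 = 4 and tw(G) ≤ 4. For the lower bound, the 5 vertices {0, 1, 2, 6, 7} are pairwise adjacent, and any tree decomposition puts a clique entirely inside one bag — forcing width ≥ 4. Combining the bounds, tw(G) = 4.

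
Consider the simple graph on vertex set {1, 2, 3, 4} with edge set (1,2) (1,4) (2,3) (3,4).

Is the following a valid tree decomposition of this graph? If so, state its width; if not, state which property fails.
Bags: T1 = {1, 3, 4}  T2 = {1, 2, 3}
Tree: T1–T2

Yes; width 2.

Checking the three conditions: (i) the bags cover all of {1, 2, 3, 4}; (ii) for each edge, some bag contains both endpoints; (iii) the bags containing any fixed vertex form a subtree. All hold, so the decomposition is valid with width 3 − 1 = 2.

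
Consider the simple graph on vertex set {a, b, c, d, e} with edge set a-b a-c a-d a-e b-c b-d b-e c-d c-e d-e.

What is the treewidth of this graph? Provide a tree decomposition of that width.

With just one bag of size 5, the width is 5 − 1 = 4, so tw(G) ≤ 4. On the other hand G contains the 5-clique {a, b, c, d, e}. A clique must lie in a single bag of any decomposition, so no decomposition can have width below 4. Therefore the treewidth is 4.

Treewidth 4.
One optimal decomposition is:
Bags: B1 = {a, b, c, d, e}
Tree: (single bag)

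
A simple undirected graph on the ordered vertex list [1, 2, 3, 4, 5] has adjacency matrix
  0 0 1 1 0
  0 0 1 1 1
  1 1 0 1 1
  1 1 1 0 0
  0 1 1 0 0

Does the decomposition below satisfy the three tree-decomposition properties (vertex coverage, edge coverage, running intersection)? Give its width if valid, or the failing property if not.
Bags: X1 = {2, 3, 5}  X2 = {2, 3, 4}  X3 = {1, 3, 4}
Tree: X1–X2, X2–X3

Yes; width 2.

Checking the three conditions: (i) the bags cover all of {1, 2, 3, 4, 5}; (ii) for each edge, some bag contains both endpoints; (iii) the bags containing any fixed vertex form a subtree. All hold, so the decomposition is valid with width 3 − 1 = 2.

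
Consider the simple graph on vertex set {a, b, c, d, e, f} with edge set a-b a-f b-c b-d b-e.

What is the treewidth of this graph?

A width-1 tree decomposition is:
Bags: B1 = {b, c}  B2 = {a, b}  B3 = {b, e}  B4 = {a, f}  B5 = {b, d}
Tree: B1–B2, B1–B3, B2–B4, B3–B5
Each bag holds 2 vertices, so the decomposition has width 1, which upper-bounds the treewidth. Since G has at least one edge (e.g. c–b), it is not an edgeless graph, so tw(G) ≥ 1. Therefore the treewidth is 1.

1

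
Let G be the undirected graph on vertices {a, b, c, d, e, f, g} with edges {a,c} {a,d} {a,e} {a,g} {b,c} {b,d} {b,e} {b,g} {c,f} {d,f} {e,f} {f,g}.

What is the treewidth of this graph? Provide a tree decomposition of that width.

Each bag holds 4 vertices, so the decomposition has width 3, which upper-bounds the treewidth. For the lower bound: the 4 vertex sets {c,f}, {b,d}, {a}, {e} are disjoint, each induces a connected subgraph, and every pair is joined by at least one edge of G. Contracting each set to a single vertex therefore yields K_{4} as a minor, and since treewidth is minor-monotone, tw(G) ≥ tw(K_{4}) = 3. Combining the bounds, tw(G) = 3.

Treewidth 3.
Bags: B1 = {a, b, c, f}  B2 = {a, b, d, f}  B3 = {a, b, e, f}  B4 = {a, b, f, g}
Tree: B1–B2, B2–B3, B3–B4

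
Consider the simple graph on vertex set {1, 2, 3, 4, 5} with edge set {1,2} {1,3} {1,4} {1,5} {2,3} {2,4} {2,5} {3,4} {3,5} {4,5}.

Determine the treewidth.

4

A width-4 tree decomposition is:
Bags: B1 = {1, 2, 3, 4, 5}
Tree: (single bag)
With just one bag of size 5, the width is 5 − 1 = 4, so tw(G) ≤ 4. For the lower bound, the 5 vertices {1, 2, 3, 4, 5} are pairwise adjacent, and any tree decomposition puts a clique entirely inside one bag — forcing width ≥ 4. Combining the bounds, tw(G) = 4.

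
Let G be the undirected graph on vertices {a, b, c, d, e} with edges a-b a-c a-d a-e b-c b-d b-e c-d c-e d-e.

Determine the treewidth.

A width-4 tree decomposition is:
Bags: B1 = {a, b, c, d, e}
Tree: (single bag)
A single bag containing all 5 vertices is trivially a valid decomposition of width 4. On the other hand G contains the 5-clique {a, b, c, d, e}. A clique must lie in a single bag of any decomposition, so no decomposition can have width below 4. Combining the bounds, tw(G) = 4.

4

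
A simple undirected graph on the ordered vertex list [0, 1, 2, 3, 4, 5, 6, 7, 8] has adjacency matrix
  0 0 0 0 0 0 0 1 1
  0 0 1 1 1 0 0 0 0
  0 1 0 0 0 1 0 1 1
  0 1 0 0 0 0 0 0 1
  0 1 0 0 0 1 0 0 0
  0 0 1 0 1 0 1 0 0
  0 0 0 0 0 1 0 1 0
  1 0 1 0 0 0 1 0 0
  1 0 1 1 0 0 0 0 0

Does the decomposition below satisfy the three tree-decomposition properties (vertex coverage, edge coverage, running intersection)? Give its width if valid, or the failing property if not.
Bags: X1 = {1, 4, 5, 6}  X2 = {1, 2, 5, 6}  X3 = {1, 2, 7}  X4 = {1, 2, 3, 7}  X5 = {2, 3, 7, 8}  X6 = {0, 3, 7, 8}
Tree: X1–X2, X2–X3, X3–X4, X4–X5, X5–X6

A tree decomposition must satisfy three properties: every vertex lies in some bag; for every edge, both endpoints lie together in some bag; and for every vertex, the bags containing it form a connected subtree. Here edge (6,7) lies in no bag, so the decomposition is invalid.

No — edge (6,7) lies in no bag.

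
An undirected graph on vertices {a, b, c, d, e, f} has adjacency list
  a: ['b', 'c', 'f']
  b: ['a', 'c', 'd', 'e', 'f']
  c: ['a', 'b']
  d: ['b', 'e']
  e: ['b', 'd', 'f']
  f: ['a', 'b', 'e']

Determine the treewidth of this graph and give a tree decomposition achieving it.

Each bag holds 3 vertices, so the decomposition has width 2, which upper-bounds the treewidth. For the lower bound, the 3 vertices {b, d, e} are pairwise adjacent, and any tree decomposition puts a clique entirely inside one bag — forcing width ≥ 2. The upper and lower bounds meet at 2, so that is the treewidth.

Treewidth 2.
Bags: B1 = {b, d, e}  B2 = {b, e, f}  B3 = {a, b, f}  B4 = {a, b, c}
Tree: B1–B2, B2–B3, B3–B4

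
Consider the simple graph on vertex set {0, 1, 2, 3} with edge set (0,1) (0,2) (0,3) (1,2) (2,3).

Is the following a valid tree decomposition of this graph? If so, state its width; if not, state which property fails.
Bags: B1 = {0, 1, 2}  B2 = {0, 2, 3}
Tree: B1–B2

Yes; width 2.

Vertex coverage: the bags together contain {0, 1, 2, 3}, the full vertex set. Edge coverage: each edge of G has both endpoints in at least one bag. Running intersection: for every vertex, the bags containing it form a connected subtree. All three properties hold, so this is a valid tree decomposition of width max|bag| − 1 = 2, and hence tw(G) ≤ 2.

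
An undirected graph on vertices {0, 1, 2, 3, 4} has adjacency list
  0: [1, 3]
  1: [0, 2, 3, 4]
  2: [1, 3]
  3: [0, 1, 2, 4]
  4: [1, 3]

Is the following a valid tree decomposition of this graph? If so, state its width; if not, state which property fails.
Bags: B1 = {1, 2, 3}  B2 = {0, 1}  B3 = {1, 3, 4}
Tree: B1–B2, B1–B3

No — edge (3,0) lies in no bag.

A tree decomposition must satisfy three properties: every vertex lies in some bag; for every edge, both endpoints lie together in some bag; and for every vertex, the bags containing it form a connected subtree. Here edge (3,0) lies in no bag, so the decomposition is invalid.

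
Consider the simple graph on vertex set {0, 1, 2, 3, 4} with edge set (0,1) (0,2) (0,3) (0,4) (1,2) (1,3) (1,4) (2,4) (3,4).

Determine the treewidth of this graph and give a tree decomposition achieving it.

Treewidth 3.
One optimal decomposition is:
Bags: B1 = {0, 1, 2, 4}  B2 = {0, 1, 3, 4}
Tree: B1–B2

Every bag has size at most 4, so the width is 4 − 1 = 3 and tw(G) ≤ 3. On the other hand G contains the 4-clique {0, 1, 2, 4}. A clique must lie in a single bag of any decomposition, so no decomposition can have width below 3. Hence tw(G) = 3 exactly.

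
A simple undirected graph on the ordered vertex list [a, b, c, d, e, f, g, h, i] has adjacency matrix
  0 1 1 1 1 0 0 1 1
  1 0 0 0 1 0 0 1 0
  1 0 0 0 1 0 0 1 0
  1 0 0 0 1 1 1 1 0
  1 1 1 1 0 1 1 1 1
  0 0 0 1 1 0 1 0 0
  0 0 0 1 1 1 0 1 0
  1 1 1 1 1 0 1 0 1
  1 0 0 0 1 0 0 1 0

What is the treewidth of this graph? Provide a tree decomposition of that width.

Treewidth 3.
One such decomposition:
Bags: B1 = {d, e, g, h}  B2 = {a, d, e, h}  B3 = {a, c, e, h}  B4 = {d, e, f, g}  B5 = {a, e, h, i}  B6 = {a, b, e, h}
Tree: B1–B2, B2–B3, B1–B4, B2–B5, B5–B6

The largest bag has 4 vertices, giving width 3; this decomposition certifies tw(G) ≤ 3. Conversely, {d, e, g, h} is a clique of size 4, and the vertices of any clique must share a bag in every tree decomposition; so some bag has ≥ 4 vertices and tw(G) ≥ 3. Hence tw(G) = 3 exactly.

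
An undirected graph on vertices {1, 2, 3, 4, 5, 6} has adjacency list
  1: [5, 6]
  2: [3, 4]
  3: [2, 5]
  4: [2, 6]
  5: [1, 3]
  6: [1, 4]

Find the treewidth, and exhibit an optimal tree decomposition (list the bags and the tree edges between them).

Each bag holds 3 vertices, so the decomposition has width 2, which upper-bounds the treewidth. For the lower bound, G contains the cycle 5–1–6–4–2–3–5, so G is not a forest; only forests have treewidth ≤ 1, hence tw(G) ≥ 2. Therefore the treewidth is 2.

Treewidth 2.
One optimal decomposition is:
Bags: B1 = {1, 5, 6}  B2 = {4, 5, 6}  B3 = {2, 4, 5}  B4 = {2, 3, 5}
Tree: B1–B2, B2–B3, B3–B4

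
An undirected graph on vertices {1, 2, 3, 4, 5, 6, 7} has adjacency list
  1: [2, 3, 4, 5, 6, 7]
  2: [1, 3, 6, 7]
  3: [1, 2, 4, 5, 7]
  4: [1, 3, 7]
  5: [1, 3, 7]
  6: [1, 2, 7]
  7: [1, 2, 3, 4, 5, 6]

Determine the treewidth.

3

A width-3 tree decomposition is:
Bags: B1 = {1, 3, 5, 7}  B2 = {1, 3, 4, 7}  B3 = {1, 2, 3, 7}  B4 = {1, 2, 6, 7}
Tree: B1–B2, B2–B3, B3–B4
Each bag holds 4 vertices, so the decomposition has width 3, which upper-bounds the treewidth. On the other hand G contains the 4-clique {1, 2, 3, 7}. A clique must lie in a single bag of any decomposition, so no decomposition can have width below 3. Combining the bounds, tw(G) = 3.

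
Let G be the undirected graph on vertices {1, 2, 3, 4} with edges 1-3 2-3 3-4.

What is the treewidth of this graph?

A width-1 tree decomposition is:
Bags: B1 = {3, 4}  B2 = {2, 3}  B3 = {1, 3}
Tree: B1–B2, B1–B3
The largest bag has 2 vertices, giving width 1; this decomposition certifies tw(G) ≤ 1. G has an edge, so its treewidth is at least 1. Therefore the treewidth is 1.

1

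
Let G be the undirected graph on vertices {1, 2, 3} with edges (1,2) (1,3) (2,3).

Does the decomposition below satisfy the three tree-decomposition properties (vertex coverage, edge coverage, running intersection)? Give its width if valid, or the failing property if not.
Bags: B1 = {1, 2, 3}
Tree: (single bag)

Yes; width 2.

Every vertex of G appears in some bag (union = {1, 2, 3}); every edge is covered by a bag; and for each vertex v the set of bags containing v is connected in the bag tree. The decomposition is therefore valid. The largest bag has 3 vertices, so the width is 2.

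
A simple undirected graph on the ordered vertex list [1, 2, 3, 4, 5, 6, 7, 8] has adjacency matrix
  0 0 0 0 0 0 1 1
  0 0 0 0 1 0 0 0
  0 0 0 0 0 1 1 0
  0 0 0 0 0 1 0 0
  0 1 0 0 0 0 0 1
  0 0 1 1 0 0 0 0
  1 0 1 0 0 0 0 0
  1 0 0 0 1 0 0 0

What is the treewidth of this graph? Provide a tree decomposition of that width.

Treewidth 1.
Bags: B1 = {4, 6}  B2 = {3, 6}  B3 = {3, 7}  B4 = {1, 7}  B5 = {1, 8}  B6 = {5, 8}  B7 = {2, 5}
Tree: B1–B2, B2–B3, B3–B4, B4–B5, B5–B6, B6–B7

Every bag has size at most 2, so the width is 2 − 1 = 1 and tw(G) ≤ 1. Any graph with an edge has treewidth ≥ 1, and G has the edge 4–6. Therefore the treewidth is 1.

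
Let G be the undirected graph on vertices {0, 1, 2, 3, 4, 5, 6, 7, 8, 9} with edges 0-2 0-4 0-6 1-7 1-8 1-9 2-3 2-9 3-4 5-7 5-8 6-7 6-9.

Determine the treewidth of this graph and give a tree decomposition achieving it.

Treewidth 2.
One optimal decomposition is:
Bags: B1 = {1, 5, 8}  B2 = {1, 5, 7}  B3 = {1, 7, 9}  B4 = {6, 7, 9}  B5 = {2, 6, 9}  B6 = {0, 2, 6}  B7 = {0, 2, 3}  B8 = {0, 3, 4}
Tree: B1–B2, B2–B3, B3–B4, B4–B5, B5–B6, B6–B7, B7–B8

Each bag holds 3 vertices, so the decomposition has width 2, which upper-bounds the treewidth. Since 8–5–7–1–8 is a cycle in G, G is not acyclic. Forests are exactly the graphs of treewidth ≤ 1, so tw(G) ≥ 2. Hence tw(G) = 2 exactly.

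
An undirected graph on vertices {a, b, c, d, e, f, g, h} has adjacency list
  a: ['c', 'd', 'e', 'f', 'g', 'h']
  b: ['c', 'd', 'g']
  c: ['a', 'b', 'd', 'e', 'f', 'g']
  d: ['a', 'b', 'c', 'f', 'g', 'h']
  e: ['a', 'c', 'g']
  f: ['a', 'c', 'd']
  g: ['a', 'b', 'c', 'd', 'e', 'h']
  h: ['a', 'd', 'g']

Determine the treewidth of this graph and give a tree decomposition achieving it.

Every bag has size at most 4, so the width is 4 − 1 = 3 and tw(G) ≤ 3. For the lower bound, the 4 vertices {a, d, g, h} are pairwise adjacent, and any tree decomposition puts a clique entirely inside one bag — forcing width ≥ 3. Combining the bounds, tw(G) = 3.

Treewidth 3.
One such decomposition:
Bags: B1 = {a, d, g, h}  B2 = {a, c, d, g}  B3 = {b, c, d, g}  B4 = {a, c, d, f}  B5 = {a, c, e, g}
Tree: B1–B2, B2–B3, B2–B4, B2–B5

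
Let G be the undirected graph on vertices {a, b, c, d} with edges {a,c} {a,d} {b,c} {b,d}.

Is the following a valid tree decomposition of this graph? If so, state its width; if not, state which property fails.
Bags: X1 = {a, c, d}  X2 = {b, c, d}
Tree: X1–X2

Every vertex of G appears in some bag (union = {a, b, c, d}); every edge is covered by a bag; and for each vertex v the set of bags containing v is connected in the bag tree. The decomposition is therefore valid. The largest bag has 3 vertices, so the width is 2.

Yes; width 2.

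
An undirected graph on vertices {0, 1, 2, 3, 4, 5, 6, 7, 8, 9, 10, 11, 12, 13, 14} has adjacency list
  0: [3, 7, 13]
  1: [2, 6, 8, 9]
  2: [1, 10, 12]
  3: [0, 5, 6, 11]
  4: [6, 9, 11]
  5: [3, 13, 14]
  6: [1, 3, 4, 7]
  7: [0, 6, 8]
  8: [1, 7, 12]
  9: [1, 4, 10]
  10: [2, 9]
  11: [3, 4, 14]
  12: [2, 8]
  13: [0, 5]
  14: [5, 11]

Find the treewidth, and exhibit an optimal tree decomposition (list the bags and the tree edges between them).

Treewidth 3.
Bags: B1 = {2, 8, 10, 12}  B2 = {1, 2, 8, 10}  B3 = {1, 8, 9, 10}  B4 = {1, 7, 8, 9}  B5 = {1, 6, 7, 9}  B6 = {4, 6, 7, 9}  B7 = {0, 4, 6, 7}  B8 = {0, 3, 4, 6}  B9 = {0, 3, 4, 11}  B10 = {0, 3, 11, 13}  B11 = {3, 5, 11, 13}  B12 = {5, 11, 13, 14}
Tree: B1–B2, B2–B3, B3–B4, B4–B5, B5–B6, B6–B7, B7–B8, B8–B9, B9–B10, B10–B11, B11–B12

Every bag has size at most 4, so the width is 4 − 1 = 3 and tw(G) ≤ 3. For the lower bound: the 4 vertex sets {2,10,12}, {8}, {1}, {4,6,7,9} are disjoint, each induces a connected subgraph, and every pair is joined by at least one edge of G. Contracting each set to a single vertex therefore yields K_{4} as a minor, and since treewidth is minor-monotone, tw(G) ≥ tw(K_{4}) = 3. Combining the bounds, tw(G) = 3.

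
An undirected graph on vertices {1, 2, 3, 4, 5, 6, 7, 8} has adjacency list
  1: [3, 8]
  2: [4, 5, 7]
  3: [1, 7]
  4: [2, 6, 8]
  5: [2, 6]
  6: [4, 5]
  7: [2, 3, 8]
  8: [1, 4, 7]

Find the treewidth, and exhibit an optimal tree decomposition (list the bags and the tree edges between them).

Every bag has size at most 3, so the width is 3 − 1 = 2 and tw(G) ≤ 2. The edges 1–3–7–8–1 form a cycle, so G is not a tree and its treewidth is at least 2. The upper and lower bounds meet at 2, so that is the treewidth.

Treewidth 2.
One optimal decomposition is:
Bags: B1 = {1, 3, 8}  B2 = {3, 7, 8}  B3 = {4, 7, 8}  B4 = {2, 4, 7}  B5 = {2, 4, 6}  B6 = {2, 5, 6}
Tree: B1–B2, B2–B3, B3–B4, B4–B5, B5–B6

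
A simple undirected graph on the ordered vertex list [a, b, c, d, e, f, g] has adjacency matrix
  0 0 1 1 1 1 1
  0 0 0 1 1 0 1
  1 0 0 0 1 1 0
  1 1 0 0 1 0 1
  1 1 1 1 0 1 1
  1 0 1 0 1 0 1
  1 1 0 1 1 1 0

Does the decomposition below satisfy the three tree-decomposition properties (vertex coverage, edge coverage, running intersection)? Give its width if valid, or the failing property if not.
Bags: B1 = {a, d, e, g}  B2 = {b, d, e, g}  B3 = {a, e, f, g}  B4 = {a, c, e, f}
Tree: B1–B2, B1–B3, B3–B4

Yes; width 3.

Every vertex of G appears in some bag (union = {a, b, c, d, e, f, g}); every edge is covered by a bag; and for each vertex v the set of bags containing v is connected in the bag tree. The decomposition is therefore valid. The largest bag has 4 vertices, so the width is 3.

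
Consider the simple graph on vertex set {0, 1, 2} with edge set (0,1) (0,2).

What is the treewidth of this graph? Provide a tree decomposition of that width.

The largest bag has 2 vertices, giving width 1; this decomposition certifies tw(G) ≤ 1. Any graph with an edge has treewidth ≥ 1, and G has the edge 1–0. The upper and lower bounds meet at 1, so that is the treewidth.

Treewidth 1.
Bags: B1 = {0, 1}  B2 = {0, 2}
Tree: B1–B2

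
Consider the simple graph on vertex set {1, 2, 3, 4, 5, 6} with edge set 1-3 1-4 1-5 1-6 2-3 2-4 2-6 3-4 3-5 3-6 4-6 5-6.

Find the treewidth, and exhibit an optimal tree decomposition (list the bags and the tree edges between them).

Treewidth 3.
One such decomposition:
Bags: B1 = {1, 3, 4, 6}  B2 = {2, 3, 4, 6}  B3 = {1, 3, 5, 6}
Tree: B1–B2, B1–B3

Each bag holds 4 vertices, so the decomposition has width 3, which upper-bounds the treewidth. For the lower bound, the 4 vertices {1, 3, 4, 6} are pairwise adjacent, and any tree decomposition puts a clique entirely inside one bag — forcing width ≥ 3. The upper and lower bounds meet at 3, so that is the treewidth.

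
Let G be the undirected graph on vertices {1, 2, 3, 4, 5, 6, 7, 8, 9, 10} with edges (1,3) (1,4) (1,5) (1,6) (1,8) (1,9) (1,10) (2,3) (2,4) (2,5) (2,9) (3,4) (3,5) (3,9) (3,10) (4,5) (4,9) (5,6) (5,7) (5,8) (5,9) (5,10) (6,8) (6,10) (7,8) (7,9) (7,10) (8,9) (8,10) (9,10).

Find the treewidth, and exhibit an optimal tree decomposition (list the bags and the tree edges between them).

Every bag has size at most 5, so the width is 5 − 1 = 4 and tw(G) ≤ 4. On the other hand G contains the 5-clique {1, 5, 8, 9, 10}. A clique must lie in a single bag of any decomposition, so no decomposition can have width below 4. The upper and lower bounds meet at 4, so that is the treewidth.

Treewidth 4.
One such decomposition:
Bags: B1 = {1, 5, 8, 9, 10}  B2 = {1, 3, 5, 9, 10}  B3 = {1, 5, 6, 8, 10}  B4 = {1, 3, 4, 5, 9}  B5 = {2, 3, 4, 5, 9}  B6 = {5, 7, 8, 9, 10}
Tree: B1–B2, B1–B3, B2–B4, B4–B5, B1–B6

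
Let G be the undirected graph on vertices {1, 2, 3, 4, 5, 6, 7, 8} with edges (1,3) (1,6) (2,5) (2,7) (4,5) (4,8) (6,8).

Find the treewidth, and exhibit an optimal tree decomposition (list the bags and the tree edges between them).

Treewidth 1.
One such decomposition:
Bags: B1 = {2, 7}  B2 = {2, 5}  B3 = {4, 5}  B4 = {4, 8}  B5 = {6, 8}  B6 = {1, 6}  B7 = {1, 3}
Tree: B1–B2, B2–B3, B3–B4, B4–B5, B5–B6, B6–B7

The largest bag has 2 vertices, giving width 1; this decomposition certifies tw(G) ≤ 1. Since G has at least one edge (e.g. 7–2), it is not an edgeless graph, so tw(G) ≥ 1. Hence tw(G) = 1 exactly.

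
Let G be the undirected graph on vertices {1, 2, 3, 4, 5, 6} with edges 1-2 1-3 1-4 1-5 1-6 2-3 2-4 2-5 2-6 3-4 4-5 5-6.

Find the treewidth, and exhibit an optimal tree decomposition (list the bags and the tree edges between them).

Treewidth 3.
One optimal decomposition is:
Bags: B1 = {1, 2, 4, 5}  B2 = {1, 2, 5, 6}  B3 = {1, 2, 3, 4}
Tree: B1–B2, B1–B3

Every bag has size at most 4, so the width is 4 − 1 = 3 and tw(G) ≤ 3. Conversely, {1, 2, 3, 4} is a clique of size 4, and the vertices of any clique must share a bag in every tree decomposition; so some bag has ≥ 4 vertices and tw(G) ≥ 3. Hence tw(G) = 3 exactly.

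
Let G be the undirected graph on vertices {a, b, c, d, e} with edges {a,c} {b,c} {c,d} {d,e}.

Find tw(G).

1

A width-1 tree decomposition is:
Bags: B1 = {d, e}  B2 = {c, d}  B3 = {b, c}  B4 = {a, c}
Tree: B1–B2, B2–B3, B2–B4
Each bag holds 2 vertices, so the decomposition has width 1, which upper-bounds the treewidth. G has an edge, so its treewidth is at least 1. Combining the bounds, tw(G) = 1.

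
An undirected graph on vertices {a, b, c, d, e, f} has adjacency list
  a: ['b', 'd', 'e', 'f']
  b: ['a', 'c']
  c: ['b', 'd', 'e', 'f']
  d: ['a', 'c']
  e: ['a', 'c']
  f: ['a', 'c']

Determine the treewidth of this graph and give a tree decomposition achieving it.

Treewidth 2.
One optimal decomposition is:
Bags: B1 = {a, c, f}  B2 = {a, c, d}  B3 = {a, b, c}  B4 = {a, c, e}
Tree: B1–B2, B2–B3, B3–B4

Each bag holds 3 vertices, so the decomposition has width 2, which upper-bounds the treewidth. For the lower bound, G contains the cycle f–c–d–a–f, so G is not a forest; only forests have treewidth ≤ 1, hence tw(G) ≥ 2. Therefore the treewidth is 2.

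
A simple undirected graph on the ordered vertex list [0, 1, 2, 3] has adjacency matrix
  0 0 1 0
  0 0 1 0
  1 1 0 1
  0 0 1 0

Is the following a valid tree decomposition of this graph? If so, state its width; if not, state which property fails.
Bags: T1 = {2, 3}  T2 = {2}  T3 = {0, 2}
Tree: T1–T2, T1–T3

A tree decomposition must satisfy three properties: every vertex lies in some bag; for every edge, both endpoints lie together in some bag; and for every vertex, the bags containing it form a connected subtree. Here vertex 1 appears in no bag, so the decomposition is invalid.

No — vertex 1 appears in no bag.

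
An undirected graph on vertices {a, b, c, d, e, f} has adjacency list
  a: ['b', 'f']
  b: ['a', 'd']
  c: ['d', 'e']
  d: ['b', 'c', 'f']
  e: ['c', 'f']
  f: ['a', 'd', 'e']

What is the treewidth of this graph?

2

A width-2 tree decomposition is:
Bags: B1 = {a, b, d}  B2 = {a, d, f}  B3 = {c, d, f}  B4 = {c, e, f}
Tree: B1–B2, B2–B3, B3–B4
Each bag holds 3 vertices, so the decomposition has width 2, which upper-bounds the treewidth. Since b–a–f–d–b is a cycle in G, G is not acyclic. Forests are exactly the graphs of treewidth ≤ 1, so tw(G) ≥ 2. Hence tw(G) = 2 exactly.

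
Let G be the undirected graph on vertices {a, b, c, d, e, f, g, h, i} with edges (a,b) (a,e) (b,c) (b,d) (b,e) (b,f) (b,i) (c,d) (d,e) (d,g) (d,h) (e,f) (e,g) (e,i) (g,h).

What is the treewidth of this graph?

2

A width-2 tree decomposition is:
Bags: B1 = {d, g, h}  B2 = {d, e, g}  B3 = {b, d, e}  B4 = {b, e, i}  B5 = {b, c, d}  B6 = {a, b, e}  B7 = {b, e, f}
Tree: B1–B2, B2–B3, B3–B4, B3–B5, B4–B6, B4–B7
Each bag holds 3 vertices, so the decomposition has width 2, which upper-bounds the treewidth. On the other hand G contains the 3-clique {d, e, g}. A clique must lie in a single bag of any decomposition, so no decomposition can have width below 2. Therefore the treewidth is 2.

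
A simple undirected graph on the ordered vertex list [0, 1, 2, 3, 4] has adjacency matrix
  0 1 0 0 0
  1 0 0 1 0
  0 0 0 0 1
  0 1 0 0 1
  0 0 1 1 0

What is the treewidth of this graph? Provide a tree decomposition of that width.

Treewidth 1.
One such decomposition:
Bags: B1 = {0, 1}  B2 = {1, 3}  B3 = {3, 4}  B4 = {2, 4}
Tree: B1–B2, B2–B3, B3–B4

Every bag has size at most 2, so the width is 2 − 1 = 1 and tw(G) ≤ 1. Since G has at least one edge (e.g. 0–1), it is not an edgeless graph, so tw(G) ≥ 1. Therefore the treewidth is 1.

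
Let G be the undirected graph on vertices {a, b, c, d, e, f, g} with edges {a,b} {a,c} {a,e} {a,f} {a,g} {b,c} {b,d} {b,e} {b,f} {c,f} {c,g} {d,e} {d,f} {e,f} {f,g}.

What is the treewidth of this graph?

A width-3 tree decomposition is:
Bags: B1 = {b, d, e, f}  B2 = {a, b, e, f}  B3 = {a, b, c, f}  B4 = {a, c, f, g}
Tree: B1–B2, B2–B3, B3–B4
Each bag holds 4 vertices, so the decomposition has width 3, which upper-bounds the treewidth. On the other hand G contains the 4-clique {a, c, f, g}. A clique must lie in a single bag of any decomposition, so no decomposition can have width below 3. The upper and lower bounds meet at 3, so that is the treewidth.

3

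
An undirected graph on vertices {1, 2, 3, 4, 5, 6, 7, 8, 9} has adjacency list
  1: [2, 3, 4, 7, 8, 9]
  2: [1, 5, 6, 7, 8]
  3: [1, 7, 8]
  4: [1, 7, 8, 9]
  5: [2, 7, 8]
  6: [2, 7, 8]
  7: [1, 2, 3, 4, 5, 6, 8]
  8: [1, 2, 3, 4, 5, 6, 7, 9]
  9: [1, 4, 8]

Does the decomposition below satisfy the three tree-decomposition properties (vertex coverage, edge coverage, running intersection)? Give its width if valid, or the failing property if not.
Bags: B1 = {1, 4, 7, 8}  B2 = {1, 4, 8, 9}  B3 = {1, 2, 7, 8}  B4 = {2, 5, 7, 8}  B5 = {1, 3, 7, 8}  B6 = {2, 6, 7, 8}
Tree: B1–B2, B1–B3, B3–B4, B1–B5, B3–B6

Every vertex of G appears in some bag (union = {1, 2, 3, 4, 5, 6, 7, 8, 9}); every edge is covered by a bag; and for each vertex v the set of bags containing v is connected in the bag tree. The decomposition is therefore valid. The largest bag has 4 vertices, so the width is 3.

Yes; width 3.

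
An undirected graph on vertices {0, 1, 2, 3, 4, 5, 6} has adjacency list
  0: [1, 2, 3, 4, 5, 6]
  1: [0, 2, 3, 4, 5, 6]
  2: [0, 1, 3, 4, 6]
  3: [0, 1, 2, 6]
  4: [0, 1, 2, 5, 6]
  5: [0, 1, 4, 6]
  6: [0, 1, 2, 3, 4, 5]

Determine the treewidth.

4

A width-4 tree decomposition is:
Bags: B1 = {0, 1, 4, 5, 6}  B2 = {0, 1, 2, 4, 6}  B3 = {0, 1, 2, 3, 6}
Tree: B1–B2, B2–B3
Each bag holds 5 vertices, so the decomposition has width 4, which upper-bounds the treewidth. For the lower bound, the 5 vertices {0, 1, 2, 3, 6} are pairwise adjacent, and any tree decomposition puts a clique entirely inside one bag — forcing width ≥ 4. Hence tw(G) = 4 exactly.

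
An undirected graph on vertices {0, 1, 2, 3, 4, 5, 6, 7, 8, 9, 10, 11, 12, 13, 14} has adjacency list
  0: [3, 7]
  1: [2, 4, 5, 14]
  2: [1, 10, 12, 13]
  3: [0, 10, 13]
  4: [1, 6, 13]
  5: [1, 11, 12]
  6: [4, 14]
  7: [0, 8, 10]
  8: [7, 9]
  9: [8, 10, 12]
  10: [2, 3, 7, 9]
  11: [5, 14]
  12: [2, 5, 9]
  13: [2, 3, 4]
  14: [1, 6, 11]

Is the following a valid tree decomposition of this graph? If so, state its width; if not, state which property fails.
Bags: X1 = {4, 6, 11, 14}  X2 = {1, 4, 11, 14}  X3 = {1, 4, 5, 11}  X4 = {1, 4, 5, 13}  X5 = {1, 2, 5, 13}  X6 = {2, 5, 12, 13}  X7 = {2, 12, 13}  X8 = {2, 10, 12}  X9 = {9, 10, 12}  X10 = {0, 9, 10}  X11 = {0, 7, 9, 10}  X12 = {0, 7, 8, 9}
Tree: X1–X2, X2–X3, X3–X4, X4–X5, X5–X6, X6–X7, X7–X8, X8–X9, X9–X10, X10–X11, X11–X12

No — vertex 3 appears in no bag.

A tree decomposition must satisfy three properties: every vertex lies in some bag; for every edge, both endpoints lie together in some bag; and for every vertex, the bags containing it form a connected subtree. Here vertex 3 appears in no bag, so the decomposition is invalid.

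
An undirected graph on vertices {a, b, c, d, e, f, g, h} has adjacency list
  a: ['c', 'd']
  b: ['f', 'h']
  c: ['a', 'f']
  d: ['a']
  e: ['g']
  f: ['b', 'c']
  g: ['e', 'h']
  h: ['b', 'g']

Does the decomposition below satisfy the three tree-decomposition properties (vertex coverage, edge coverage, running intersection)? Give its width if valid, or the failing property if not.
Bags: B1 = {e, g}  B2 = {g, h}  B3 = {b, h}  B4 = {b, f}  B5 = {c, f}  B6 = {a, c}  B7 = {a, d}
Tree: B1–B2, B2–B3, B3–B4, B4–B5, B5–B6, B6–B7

Yes; width 1.

Vertex coverage: the bags together contain {a, b, c, d, e, f, g, h}, the full vertex set. Edge coverage: each edge of G has both endpoints in at least one bag. Running intersection: for every vertex, the bags containing it form a connected subtree. All three properties hold, so this is a valid tree decomposition of width max|bag| − 1 = 1, and hence tw(G) ≤ 1.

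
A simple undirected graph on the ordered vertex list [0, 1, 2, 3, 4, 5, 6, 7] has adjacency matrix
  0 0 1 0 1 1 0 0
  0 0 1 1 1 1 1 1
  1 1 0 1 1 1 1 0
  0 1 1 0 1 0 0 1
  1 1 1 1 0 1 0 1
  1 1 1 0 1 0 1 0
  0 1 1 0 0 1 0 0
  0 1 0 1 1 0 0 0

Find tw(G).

3

A width-3 tree decomposition is:
Bags: B1 = {1, 2, 5, 6}  B2 = {1, 2, 4, 5}  B3 = {1, 2, 3, 4}  B4 = {0, 2, 4, 5}  B5 = {1, 3, 4, 7}
Tree: B1–B2, B2–B3, B2–B4, B3–B5
Each bag holds 4 vertices, so the decomposition has width 3, which upper-bounds the treewidth. On the other hand G contains the 4-clique {0, 2, 4, 5}. A clique must lie in a single bag of any decomposition, so no decomposition can have width below 3. Therefore the treewidth is 3.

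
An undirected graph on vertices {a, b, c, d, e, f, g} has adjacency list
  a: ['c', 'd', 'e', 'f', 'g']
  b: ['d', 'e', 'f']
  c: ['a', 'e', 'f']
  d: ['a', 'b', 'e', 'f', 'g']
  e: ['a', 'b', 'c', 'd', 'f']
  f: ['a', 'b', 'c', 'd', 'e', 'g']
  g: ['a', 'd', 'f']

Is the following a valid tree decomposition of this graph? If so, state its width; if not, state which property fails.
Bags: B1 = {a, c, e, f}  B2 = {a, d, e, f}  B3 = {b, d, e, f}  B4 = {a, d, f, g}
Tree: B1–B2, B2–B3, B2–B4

Yes; width 3.

Every vertex of G appears in some bag (union = {a, b, c, d, e, f, g}); every edge is covered by a bag; and for each vertex v the set of bags containing v is connected in the bag tree. The decomposition is therefore valid. The largest bag has 4 vertices, so the width is 3.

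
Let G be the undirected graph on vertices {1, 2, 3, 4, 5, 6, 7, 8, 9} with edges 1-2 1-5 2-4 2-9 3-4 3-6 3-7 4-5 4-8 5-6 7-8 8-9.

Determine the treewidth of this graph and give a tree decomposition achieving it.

Each bag holds 4 vertices, so the decomposition has width 3, which upper-bounds the treewidth. For the lower bound: the 4 vertex sets {3,6,7}, {5}, {4}, {1,2,8,9} are disjoint, each induces a connected subgraph, and every pair is joined by at least one edge of G. Contracting each set to a single vertex therefore yields K_{4} as a minor, and since treewidth is minor-monotone, tw(G) ≥ tw(K_{4}) = 3. Combining the bounds, tw(G) = 3.

Treewidth 3.
One optimal decomposition is:
Bags: B1 = {3, 5, 6, 7}  B2 = {3, 4, 5, 7}  B3 = {4, 5, 7, 8}  B4 = {1, 4, 5, 8}  B5 = {1, 2, 4, 8}  B6 = {1, 2, 8, 9}
Tree: B1–B2, B2–B3, B3–B4, B4–B5, B5–B6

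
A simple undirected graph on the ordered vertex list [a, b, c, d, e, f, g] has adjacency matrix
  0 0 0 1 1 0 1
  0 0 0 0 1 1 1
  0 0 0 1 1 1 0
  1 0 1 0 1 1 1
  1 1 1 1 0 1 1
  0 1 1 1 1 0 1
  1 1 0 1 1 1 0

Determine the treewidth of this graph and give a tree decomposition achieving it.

Each bag holds 4 vertices, so the decomposition has width 3, which upper-bounds the treewidth. For the lower bound, the 4 vertices {d, e, f, g} are pairwise adjacent, and any tree decomposition puts a clique entirely inside one bag — forcing width ≥ 3. Combining the bounds, tw(G) = 3.

Treewidth 3.
One such decomposition:
Bags: B1 = {b, e, f, g}  B2 = {d, e, f, g}  B3 = {c, d, e, f}  B4 = {a, d, e, g}
Tree: B1–B2, B2–B3, B2–B4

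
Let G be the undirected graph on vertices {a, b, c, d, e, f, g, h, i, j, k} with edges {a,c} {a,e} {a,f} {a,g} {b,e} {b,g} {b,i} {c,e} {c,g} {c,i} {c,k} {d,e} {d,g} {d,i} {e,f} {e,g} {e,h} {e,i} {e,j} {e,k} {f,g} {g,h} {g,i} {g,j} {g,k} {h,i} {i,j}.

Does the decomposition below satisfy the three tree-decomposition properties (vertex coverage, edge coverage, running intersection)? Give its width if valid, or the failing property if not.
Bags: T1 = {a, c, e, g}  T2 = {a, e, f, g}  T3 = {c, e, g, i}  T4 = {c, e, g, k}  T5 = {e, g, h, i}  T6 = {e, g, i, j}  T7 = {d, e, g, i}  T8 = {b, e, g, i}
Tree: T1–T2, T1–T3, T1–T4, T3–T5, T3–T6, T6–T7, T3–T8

Yes; width 3.

Checking the three conditions: (i) the bags cover all of {a, b, c, d, e, f, g, h, i, j, k}; (ii) for each edge, some bag contains both endpoints; (iii) the bags containing any fixed vertex form a subtree. All hold, so the decomposition is valid with width 4 − 1 = 3.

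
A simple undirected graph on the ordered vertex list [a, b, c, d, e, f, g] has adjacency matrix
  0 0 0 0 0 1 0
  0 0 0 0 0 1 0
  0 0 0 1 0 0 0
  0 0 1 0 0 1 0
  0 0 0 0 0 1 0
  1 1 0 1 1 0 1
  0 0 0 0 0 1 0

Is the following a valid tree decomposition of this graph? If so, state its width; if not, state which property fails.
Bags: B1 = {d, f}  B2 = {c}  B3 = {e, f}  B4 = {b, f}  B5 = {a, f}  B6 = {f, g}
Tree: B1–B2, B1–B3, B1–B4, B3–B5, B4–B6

No — edge (d,c) lies in no bag.

A tree decomposition must satisfy three properties: every vertex lies in some bag; for every edge, both endpoints lie together in some bag; and for every vertex, the bags containing it form a connected subtree. Here edge (d,c) lies in no bag, so the decomposition is invalid.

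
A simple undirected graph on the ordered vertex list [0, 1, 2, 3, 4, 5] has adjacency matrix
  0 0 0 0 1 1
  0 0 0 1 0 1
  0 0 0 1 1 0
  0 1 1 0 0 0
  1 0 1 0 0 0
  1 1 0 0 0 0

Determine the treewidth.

2

A width-2 tree decomposition is:
Bags: B1 = {0, 1, 5}  B2 = {0, 1, 4}  B3 = {1, 2, 4}  B4 = {1, 2, 3}
Tree: B1–B2, B2–B3, B3–B4
The largest bag has 3 vertices, giving width 2; this decomposition certifies tw(G) ≤ 2. The edges 1–5–0–4–2–3–1 form a cycle, so G is not a tree and its treewidth is at least 2. Therefore the treewidth is 2.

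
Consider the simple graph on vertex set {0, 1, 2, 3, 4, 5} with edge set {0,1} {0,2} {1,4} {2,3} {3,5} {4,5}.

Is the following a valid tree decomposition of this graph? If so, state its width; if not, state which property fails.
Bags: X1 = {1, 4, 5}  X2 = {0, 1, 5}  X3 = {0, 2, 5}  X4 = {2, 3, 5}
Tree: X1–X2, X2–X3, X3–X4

Yes; width 2.

Every vertex of G appears in some bag (union = {0, 1, 2, 3, 4, 5}); every edge is covered by a bag; and for each vertex v the set of bags containing v is connected in the bag tree. The decomposition is therefore valid. The largest bag has 3 vertices, so the width is 2.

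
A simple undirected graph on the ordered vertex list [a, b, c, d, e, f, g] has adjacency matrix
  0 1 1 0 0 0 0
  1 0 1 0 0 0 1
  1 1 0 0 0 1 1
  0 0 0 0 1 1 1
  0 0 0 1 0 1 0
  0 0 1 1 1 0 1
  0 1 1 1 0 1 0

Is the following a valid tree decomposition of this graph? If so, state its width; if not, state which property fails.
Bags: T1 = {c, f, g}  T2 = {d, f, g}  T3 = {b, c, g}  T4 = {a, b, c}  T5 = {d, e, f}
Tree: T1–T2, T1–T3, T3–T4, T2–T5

Vertex coverage: the bags together contain {a, b, c, d, e, f, g}, the full vertex set. Edge coverage: each edge of G has both endpoints in at least one bag. Running intersection: for every vertex, the bags containing it form a connected subtree. All three properties hold, so this is a valid tree decomposition of width max|bag| − 1 = 2, and hence tw(G) ≤ 2.

Yes; width 2.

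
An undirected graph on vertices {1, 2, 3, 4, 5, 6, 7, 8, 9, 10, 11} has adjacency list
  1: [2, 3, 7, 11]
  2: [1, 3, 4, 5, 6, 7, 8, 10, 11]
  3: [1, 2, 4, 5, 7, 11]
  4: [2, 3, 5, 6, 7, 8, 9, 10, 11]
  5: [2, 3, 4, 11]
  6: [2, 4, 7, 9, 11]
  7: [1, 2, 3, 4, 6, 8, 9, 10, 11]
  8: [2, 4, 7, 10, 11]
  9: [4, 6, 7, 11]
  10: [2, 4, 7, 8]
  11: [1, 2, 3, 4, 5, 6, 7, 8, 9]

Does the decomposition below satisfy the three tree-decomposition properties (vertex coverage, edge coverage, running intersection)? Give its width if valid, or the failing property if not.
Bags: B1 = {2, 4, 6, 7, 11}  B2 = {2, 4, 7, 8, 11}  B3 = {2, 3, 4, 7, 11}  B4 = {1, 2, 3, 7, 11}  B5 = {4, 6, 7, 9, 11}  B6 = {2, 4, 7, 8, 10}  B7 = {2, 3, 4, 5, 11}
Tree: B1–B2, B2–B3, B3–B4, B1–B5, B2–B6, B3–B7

Every vertex of G appears in some bag (union = {1, 2, 3, 4, 5, 6, 7, 8, 9, 10, 11}); every edge is covered by a bag; and for each vertex v the set of bags containing v is connected in the bag tree. The decomposition is therefore valid. The largest bag has 5 vertices, so the width is 4.

Yes; width 4.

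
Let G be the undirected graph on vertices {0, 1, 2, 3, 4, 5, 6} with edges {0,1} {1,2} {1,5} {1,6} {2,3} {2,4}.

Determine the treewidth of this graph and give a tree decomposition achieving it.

Each bag holds 2 vertices, so the decomposition has width 1, which upper-bounds the treewidth. Since G has at least one edge (e.g. 2–3), it is not an edgeless graph, so tw(G) ≥ 1. Combining the bounds, tw(G) = 1.

Treewidth 1.
One such decomposition:
Bags: B1 = {2, 3}  B2 = {1, 2}  B3 = {0, 1}  B4 = {1, 6}  B5 = {1, 5}  B6 = {2, 4}
Tree: B1–B2, B2–B3, B3–B4, B3–B5, B1–B6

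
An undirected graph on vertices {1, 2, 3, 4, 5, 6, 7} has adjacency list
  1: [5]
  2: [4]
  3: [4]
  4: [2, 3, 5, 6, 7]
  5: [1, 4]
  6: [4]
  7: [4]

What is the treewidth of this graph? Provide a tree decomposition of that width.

Every bag has size at most 2, so the width is 2 − 1 = 1 and tw(G) ≤ 1. Any graph with an edge has treewidth ≥ 1, and G has the edge 4–6. Therefore the treewidth is 1.

Treewidth 1.
One such decomposition:
Bags: B1 = {4, 6}  B2 = {4, 7}  B3 = {2, 4}  B4 = {4, 5}  B5 = {3, 4}  B6 = {1, 5}
Tree: B1–B2, B2–B3, B1–B4, B4–B5, B4–B6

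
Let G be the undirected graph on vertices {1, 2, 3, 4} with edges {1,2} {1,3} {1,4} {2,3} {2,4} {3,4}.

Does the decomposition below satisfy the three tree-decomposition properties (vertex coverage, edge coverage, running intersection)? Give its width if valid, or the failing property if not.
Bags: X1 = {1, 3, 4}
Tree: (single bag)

A tree decomposition must satisfy three properties: every vertex lies in some bag; for every edge, both endpoints lie together in some bag; and for every vertex, the bags containing it form a connected subtree. Here vertex 2 appears in no bag, so the decomposition is invalid.

No — vertex 2 appears in no bag.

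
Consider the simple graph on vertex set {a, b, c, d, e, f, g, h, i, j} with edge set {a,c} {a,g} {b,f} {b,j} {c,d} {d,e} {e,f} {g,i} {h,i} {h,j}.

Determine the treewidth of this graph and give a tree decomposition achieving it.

The largest bag has 3 vertices, giving width 2; this decomposition certifies tw(G) ≤ 2. The edges h–i–g–a–c–d–e–f–b–j–h form a cycle, so G is not a tree and its treewidth is at least 2. The upper and lower bounds meet at 2, so that is the treewidth.

Treewidth 2.
Bags: B1 = {g, h, i}  B2 = {a, g, h}  B3 = {a, c, h}  B4 = {c, d, h}  B5 = {d, e, h}  B6 = {e, f, h}  B7 = {b, f, h}  B8 = {b, h, j}
Tree: B1–B2, B2–B3, B3–B4, B4–B5, B5–B6, B6–B7, B7–B8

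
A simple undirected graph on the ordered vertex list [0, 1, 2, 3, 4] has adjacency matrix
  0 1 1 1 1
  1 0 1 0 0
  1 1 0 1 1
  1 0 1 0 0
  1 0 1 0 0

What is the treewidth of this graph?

2

A width-2 tree decomposition is:
Bags: B1 = {0, 2, 4}  B2 = {0, 1, 2}  B3 = {0, 2, 3}
Tree: B1–B2, B2–B3
Each bag holds 3 vertices, so the decomposition has width 2, which upper-bounds the treewidth. On the other hand G contains the 3-clique {0, 1, 2}. A clique must lie in a single bag of any decomposition, so no decomposition can have width below 2. Combining the bounds, tw(G) = 2.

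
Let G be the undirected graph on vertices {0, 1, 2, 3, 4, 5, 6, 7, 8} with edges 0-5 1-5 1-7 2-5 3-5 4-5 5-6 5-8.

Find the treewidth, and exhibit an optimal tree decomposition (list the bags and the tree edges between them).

The largest bag has 2 vertices, giving width 1; this decomposition certifies tw(G) ≤ 1. G has an edge, so its treewidth is at least 1. Therefore the treewidth is 1.

Treewidth 1.
One such decomposition:
Bags: B1 = {2, 5}  B2 = {1, 5}  B3 = {4, 5}  B4 = {5, 8}  B5 = {5, 6}  B6 = {3, 5}  B7 = {1, 7}  B8 = {0, 5}
Tree: B1–B2, B1–B3, B3–B4, B3–B5, B4–B6, B2–B7, B2–B8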